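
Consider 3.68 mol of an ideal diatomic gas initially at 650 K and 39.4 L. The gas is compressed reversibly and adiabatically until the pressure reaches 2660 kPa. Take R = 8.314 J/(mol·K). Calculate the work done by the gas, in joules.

-30200 J

P₁ = nRT₁/V₁ = 3.68×8.314×650/39.4 = 505 kPa.
Adiabatic: T₂/T₁ = (P₂/P₁)^((γ−1)/γ) ⇒ T₂ = 650×(5.27)^0.286 = 1050 K; V₂ = 12.0 L.
ΔU = nCvΔT = 3.68×20.8×(1050−650) = 30200 J.
Q = 0 for an adiabatic process, so W = −ΔU = -30200 J.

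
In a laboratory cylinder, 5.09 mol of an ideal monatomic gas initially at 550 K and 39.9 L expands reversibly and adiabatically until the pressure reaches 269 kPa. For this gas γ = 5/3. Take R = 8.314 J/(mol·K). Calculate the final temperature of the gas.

P₁ = nRT₁/V₁ = 5.09×8.314×550/39.9 = 583 kPa.
Adiabatic: T₂/T₁ = (P₂/P₁)^((γ−1)/γ) ⇒ T₂ = 550×(0.461)^0.400 = 404 K; V₂ = 63.5 L.

404 K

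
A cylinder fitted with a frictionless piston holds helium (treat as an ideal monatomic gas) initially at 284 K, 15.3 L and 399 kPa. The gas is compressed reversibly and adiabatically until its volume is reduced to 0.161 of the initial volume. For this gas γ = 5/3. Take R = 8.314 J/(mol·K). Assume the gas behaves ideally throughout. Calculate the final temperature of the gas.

960 K

Adiabatic: TV^(γ−1) = const ⇒ T₂ = 284×(6.21)^0.667 = 960 K; PV^γ = const ⇒ P₂ = 8370 kPa.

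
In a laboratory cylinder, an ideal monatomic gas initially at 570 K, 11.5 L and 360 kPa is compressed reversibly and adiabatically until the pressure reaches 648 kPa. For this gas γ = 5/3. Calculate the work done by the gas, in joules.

-1650 J

n = P₁V₁/(RT₁) = 360×11.5/(8.314×570) = 0.874 mol.
Adiabatic: T₂/T₁ = (P₂/P₁)^((γ−1)/γ) ⇒ T₂ = 570×(1.80)^0.400 = 721 K; V₂ = 8.08 L.
ΔU = nCvΔT = 0.874×12.5×(721−570) = 1650 J.
Q = 0 for an adiabatic process, so W = −ΔU = -1650 J.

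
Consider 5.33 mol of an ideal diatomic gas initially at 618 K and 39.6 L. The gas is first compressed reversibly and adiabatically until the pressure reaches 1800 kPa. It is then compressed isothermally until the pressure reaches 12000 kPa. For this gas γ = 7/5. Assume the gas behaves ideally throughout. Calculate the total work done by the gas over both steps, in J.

-89800 J

P₁ = nRT₁/V₁ = 5.33×8.314×618/39.6 = 692 kPa.
Step 1 — Adiabatic: T₂/T₁ = (P₂/P₁)^((γ−1)/γ) ⇒ T₂ = 618×(2.60)^0.286 = 812 K; V₂ = 20.0 L.
ΔU = nCvΔT = 5.33×20.8×(812−618) = 21500 J.
Q = 0 for an adiabatic process, so W = −ΔU = -21500 J.
State after step 1: P = 1800 kPa, V = 20.0 L, T = 812 K.
Step 2 — Isothermal: T stays 812 K; PV = const ⇒ V₂ = 3.00 L, P₂ = 12000 kPa.
ΔU = 0 (ideal gas, T constant).
W = nRT ln(V₂/V₁) = 5.33×8.314×812×ln(0.150) = -68300 J.
Q = ΔU + W = -68300 J.
Net over both steps: W = -89800 J, Q = -68300 J, ΔU = 21500 J.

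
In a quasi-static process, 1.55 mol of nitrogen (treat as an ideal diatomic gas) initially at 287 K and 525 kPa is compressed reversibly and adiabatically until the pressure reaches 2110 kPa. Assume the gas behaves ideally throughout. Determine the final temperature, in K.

427 K

V₁ = nRT₁/P₁ = 1.55×8.314×287/525 = 7.04 L.
Adiabatic: T₂/T₁ = (P₂/P₁)^((γ−1)/γ) ⇒ T₂ = 287×(4.02)^0.286 = 427 K; V₂ = 2.61 L.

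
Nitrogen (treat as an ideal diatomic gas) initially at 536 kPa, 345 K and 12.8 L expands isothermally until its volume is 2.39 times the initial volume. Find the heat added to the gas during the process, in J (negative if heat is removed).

5980 J

n = P₁V₁/(RT₁) = 536×12.8/(8.314×345) = 2.39 mol.
Isothermal: T stays 345 K; PV = const ⇒ V₂ = 30.6 L, P₂ = 224 kPa.
ΔU = 0 (ideal gas, T constant).
W = nRT ln(V₂/V₁) = 2.39×8.314×345×ln(2.39) = 5980 J.
Q = ΔU + W = 5980 J.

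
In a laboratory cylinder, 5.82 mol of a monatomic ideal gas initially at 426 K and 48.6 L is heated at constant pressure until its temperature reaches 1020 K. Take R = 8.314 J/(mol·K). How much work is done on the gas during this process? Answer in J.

P₁ = nRT₁/V₁ = 5.82×8.314×426/48.6 = 424 kPa.
Isobaric: P stays 424 kPa; V/T = const ⇒ T₂ = 1020 K, V₂ = 116 L.
W = PΔV = 424×(116−48.6) kPa·L = 28700 J.
Work done on the gas = −W_by = -28700 J.

-28700 J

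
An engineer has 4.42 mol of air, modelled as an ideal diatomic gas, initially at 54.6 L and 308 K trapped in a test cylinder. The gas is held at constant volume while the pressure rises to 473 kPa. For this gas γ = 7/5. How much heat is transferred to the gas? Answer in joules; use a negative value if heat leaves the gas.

P₁ = nRT₁/V₁ = 4.42×8.314×308/54.6 = 207 kPa.
Isochoric: V stays 54.6 L; P/T = const ⇒ T₂ = 703 K, P₂ = 473 kPa.
W = 0 (no volume change).
ΔU = nCvΔT = 4.42×20.8×(703−308) = 36300 J.
Q = ΔU = 36300 J.

36300 J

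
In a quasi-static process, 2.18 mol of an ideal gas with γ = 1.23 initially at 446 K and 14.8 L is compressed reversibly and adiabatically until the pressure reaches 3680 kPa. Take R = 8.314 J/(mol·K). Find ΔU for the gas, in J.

P₁ = nRT₁/V₁ = 2.18×8.314×446/14.8 = 546 kPa.
Adiabatic: T₂/T₁ = (P₂/P₁)^((γ−1)/γ) ⇒ T₂ = 446×(6.74)^0.187 = 637 K; V₂ = 3.14 L.
For an ideal gas ΔU = nCvΔT with Cv = R/(γ−1) = 36.1 J/(mol·K).
ΔU = 2.18×36.1×(637−446) = 15100 J.

15100 J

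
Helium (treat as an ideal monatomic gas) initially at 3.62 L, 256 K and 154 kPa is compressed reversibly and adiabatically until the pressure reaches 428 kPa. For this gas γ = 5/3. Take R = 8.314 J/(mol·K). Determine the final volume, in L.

Adiabatic: T₂/T₁ = (P₂/P₁)^((γ−1)/γ) ⇒ T₂ = 256×(2.78)^0.400 = 385 K; V₂ = 1.96 L.

1.96 L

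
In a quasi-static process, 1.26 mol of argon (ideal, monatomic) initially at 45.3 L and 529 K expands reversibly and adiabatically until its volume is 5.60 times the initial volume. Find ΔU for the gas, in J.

P₁ = nRT₁/V₁ = 1.26×8.314×529/45.3 = 122 kPa.
Adiabatic: TV^(γ−1) = const ⇒ T₂ = 529×(0.179)^0.667 = 168 K; PV^γ = const ⇒ P₂ = 6.93 kPa.
For an ideal gas ΔU = nCvΔT with Cv = (3/2)R = 12.5 J/(mol·K).
ΔU = 1.26×12.5×(168−529) = -5680 J.

-5680 J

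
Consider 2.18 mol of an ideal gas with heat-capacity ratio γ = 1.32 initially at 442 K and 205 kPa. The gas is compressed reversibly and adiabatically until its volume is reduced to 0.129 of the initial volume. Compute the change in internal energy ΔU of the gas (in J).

23200 J

V₁ = nRT₁/P₁ = 2.18×8.314×442/205 = 39.1 L.
Adiabatic: TV^(γ−1) = const ⇒ T₂ = 442×(7.75)^0.320 = 851 K; PV^γ = const ⇒ P₂ = 3060 kPa.
For an ideal gas ΔU = nCvΔT with Cv = R/(γ−1) = 26.0 J/(mol·K).
ΔU = 2.18×26.0×(851−442) = 23200 J.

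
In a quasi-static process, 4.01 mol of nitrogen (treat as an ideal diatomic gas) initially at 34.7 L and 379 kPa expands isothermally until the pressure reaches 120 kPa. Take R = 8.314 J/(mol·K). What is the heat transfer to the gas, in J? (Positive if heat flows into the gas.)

15100 J

T₁ = P₁V₁/(nR) = 379×34.7/(4.01×8.314) = 394 K.
Isothermal: T stays 394 K; PV = const ⇒ V₂ = 110 L, P₂ = 120 kPa.
ΔU = 0 (ideal gas, T constant).
W = nRT ln(V₂/V₁) = 4.01×8.314×394×ln(3.16) = 15100 J.
Q = ΔU + W = 15100 J.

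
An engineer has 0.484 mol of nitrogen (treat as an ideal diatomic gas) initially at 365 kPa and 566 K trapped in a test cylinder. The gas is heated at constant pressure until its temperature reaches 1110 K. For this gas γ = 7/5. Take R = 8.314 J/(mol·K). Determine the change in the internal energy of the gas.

V₁ = nRT₁/P₁ = 0.484×8.314×566/365 = 6.24 L.
Isobaric: P stays 365 kPa; V/T = const ⇒ T₂ = 1110 K, V₂ = 12.2 L.
For an ideal gas ΔU = nCvΔT with Cv = (5/2)R = 20.8 J/(mol·K).
ΔU = 0.484×20.8×(1110−566) = 5470 J.

5470 J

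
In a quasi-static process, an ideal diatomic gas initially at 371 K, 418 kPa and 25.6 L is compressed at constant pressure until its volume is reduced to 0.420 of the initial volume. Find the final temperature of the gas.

156 K

Isobaric: P stays 418 kPa; V/T = const ⇒ T₂ = 156 K, V₂ = 10.8 L.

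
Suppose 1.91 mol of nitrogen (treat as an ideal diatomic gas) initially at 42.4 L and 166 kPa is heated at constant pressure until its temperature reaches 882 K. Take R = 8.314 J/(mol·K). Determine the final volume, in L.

84.4 L

T₁ = P₁V₁/(nR) = 166×42.4/(1.91×8.314) = 443 K.
Isobaric: P stays 166 kPa; V/T = const ⇒ T₂ = 882 K, V₂ = 84.4 L.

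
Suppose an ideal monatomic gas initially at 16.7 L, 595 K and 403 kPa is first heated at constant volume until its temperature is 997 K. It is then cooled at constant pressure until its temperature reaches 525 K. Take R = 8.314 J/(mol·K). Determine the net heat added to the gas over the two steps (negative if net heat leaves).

n = P₁V₁/(RT₁) = 403×16.7/(8.314×595) = 1.36 mol.
Step 1 — Isochoric: V stays 16.7 L; P/T = const ⇒ T₂ = 997 K, P₂ = 675 kPa.
W = 0 (no volume change).
ΔU = nCvΔT = 1.36×12.5×(997−595) = 6820 J.
Q = ΔU = 6820 J.
State after step 1: P = 675 kPa, V = 16.7 L, T = 997 K.
Step 2 — Isobaric: P stays 675 kPa; V/T = const ⇒ T₂ = 525 K, V₂ = 8.79 L.
W = PΔV = 675×(8.79−16.7) kPa·L = -5340 J.
ΔU = nCvΔT = 1.36×12.5×(525−997) = -8010 J.
Q = ΔU + W = nCpΔT = -13300 J.
Net over both steps: W = -5340 J, Q = -6530 J, ΔU = -1190 J.

-6530 J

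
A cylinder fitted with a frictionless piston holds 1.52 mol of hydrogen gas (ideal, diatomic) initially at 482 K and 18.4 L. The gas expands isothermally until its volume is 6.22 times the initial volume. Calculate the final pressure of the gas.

53.2 kPa

P₁ = nRT₁/V₁ = 1.52×8.314×482/18.4 = 331 kPa.
Isothermal: T stays 482 K; PV = const ⇒ V₂ = 114 L, P₂ = 53.2 kPa.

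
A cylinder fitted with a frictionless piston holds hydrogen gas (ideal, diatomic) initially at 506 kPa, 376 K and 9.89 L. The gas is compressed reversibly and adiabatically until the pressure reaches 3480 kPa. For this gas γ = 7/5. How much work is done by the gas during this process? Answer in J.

-9190 J

n = P₁V₁/(RT₁) = 506×9.89/(8.314×376) = 1.60 mol.
Adiabatic: T₂/T₁ = (P₂/P₁)^((γ−1)/γ) ⇒ T₂ = 376×(6.88)^0.286 = 652 K; V₂ = 2.49 L.
ΔU = nCvΔT = 1.60×20.8×(652−376) = 9190 J.
Q = 0 for an adiabatic process, so W = −ΔU = -9190 J.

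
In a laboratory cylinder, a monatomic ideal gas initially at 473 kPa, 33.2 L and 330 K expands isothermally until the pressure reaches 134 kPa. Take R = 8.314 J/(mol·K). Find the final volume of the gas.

117 L

Isothermal: T stays 330 K; PV = const ⇒ V₂ = 117 L, P₂ = 134 kPa.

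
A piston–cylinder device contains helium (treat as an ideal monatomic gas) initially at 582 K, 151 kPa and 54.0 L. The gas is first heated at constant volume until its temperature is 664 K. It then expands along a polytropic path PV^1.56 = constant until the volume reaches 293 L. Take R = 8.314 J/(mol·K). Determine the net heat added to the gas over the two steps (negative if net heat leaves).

3350 J

n = P₁V₁/(RT₁) = 151×54.0/(8.314×582) = 1.69 mol.
Step 1 — Isochoric: V stays 54.0 L; P/T = const ⇒ T₂ = 664 K, P₂ = 172 kPa.
W = 0 (no volume change).
ΔU = nCvΔT = 1.69×12.5×(664−582) = 1720 J.
Q = ΔU = 1720 J.
State after step 1: P = 172 kPa, V = 54.0 L, T = 664 K.
Step 2 — Polytropic n=1.56: T₂ = T₁(V₁/V₂)^(n−1) = 664×(0.184)^0.56 = 258 K; P₂ = P₁(V₁/V₂)^n = 12.3 kPa.
W = (P₁V₁−P₂V₂)/(n−1) = (172×54.0−12.3×293)/0.56 = 10200 J.
ΔU = nCvΔT = 1.69×12.5×(258−664) = -8540 J.
Q = ΔU + W = 1630 J.
Net over both steps: W = 10200 J, Q = 3350 J, ΔU = -6820 J.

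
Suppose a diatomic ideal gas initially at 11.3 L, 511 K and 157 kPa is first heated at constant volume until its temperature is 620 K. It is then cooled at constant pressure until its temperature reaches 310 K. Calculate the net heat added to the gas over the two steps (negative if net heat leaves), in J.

n = P₁V₁/(RT₁) = 157×11.3/(8.314×511) = 0.418 mol.
Step 1 — Isochoric: V stays 11.3 L; P/T = const ⇒ T₂ = 620 K, P₂ = 190 kPa.
W = 0 (no volume change).
ΔU = nCvΔT = 0.418×20.8×(620−511) = 946 J.
Q = ΔU = 946 J.
State after step 1: P = 190 kPa, V = 11.3 L, T = 620 K.
Step 2 — Isobaric: P stays 190 kPa; V/T = const ⇒ T₂ = 310 K, V₂ = 5.65 L.
W = PΔV = 190×(5.65−11.3) kPa·L = -1080 J.
ΔU = nCvΔT = 0.418×20.8×(310−620) = -2690 J.
Q = ΔU + W = nCpΔT = -3770 J.
Net over both steps: W = -1080 J, Q = -2820 J, ΔU = -1740 J.

-2820 J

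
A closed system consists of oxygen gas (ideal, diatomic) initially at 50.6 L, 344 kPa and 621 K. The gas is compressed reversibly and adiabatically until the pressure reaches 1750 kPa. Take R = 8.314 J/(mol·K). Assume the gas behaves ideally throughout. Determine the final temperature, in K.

988 K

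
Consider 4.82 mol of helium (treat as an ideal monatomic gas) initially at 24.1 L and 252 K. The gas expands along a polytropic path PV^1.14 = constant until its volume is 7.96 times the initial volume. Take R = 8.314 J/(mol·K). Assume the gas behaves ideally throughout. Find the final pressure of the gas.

P₁ = nRT₁/V₁ = 4.82×8.314×252/24.1 = 419 kPa.
Polytropic n=1.14: T₂ = T₁(V₁/V₂)^(n−1) = 252×(0.126)^0.14 = 188 K; P₂ = P₁(V₁/V₂)^n = 39.4 kPa.

39.4 kPa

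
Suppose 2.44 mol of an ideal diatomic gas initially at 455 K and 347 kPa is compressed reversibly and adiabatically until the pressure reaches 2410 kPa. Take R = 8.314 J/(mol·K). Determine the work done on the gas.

17100 J

V₁ = nRT₁/P₁ = 2.44×8.314×455/347 = 26.6 L.
Adiabatic: T₂/T₁ = (P₂/P₁)^((γ−1)/γ) ⇒ T₂ = 455×(6.95)^0.286 = 792 K; V₂ = 6.66 L.
ΔU = nCvΔT = 2.44×20.8×(792−455) = 17100 J.
Q = 0 for an adiabatic process, so W = −ΔU = -17100 J.
Work done on the gas = −W_by = 17100 J.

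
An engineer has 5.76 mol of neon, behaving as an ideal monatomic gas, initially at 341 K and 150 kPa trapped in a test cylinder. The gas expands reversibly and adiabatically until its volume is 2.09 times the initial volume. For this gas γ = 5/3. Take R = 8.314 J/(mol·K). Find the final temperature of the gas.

V₁ = nRT₁/P₁ = 5.76×8.314×341/150 = 109 L.
Adiabatic: TV^(γ−1) = const ⇒ T₂ = 341×(0.478)^0.667 = 209 K; PV^γ = const ⇒ P₂ = 43.9 kPa.

209 K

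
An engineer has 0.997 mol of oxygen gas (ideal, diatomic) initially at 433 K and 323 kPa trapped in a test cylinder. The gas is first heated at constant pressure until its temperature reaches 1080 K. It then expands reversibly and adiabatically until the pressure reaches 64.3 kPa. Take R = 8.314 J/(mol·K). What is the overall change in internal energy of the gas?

5140 J

V₁ = nRT₁/P₁ = 0.997×8.314×433/323 = 11.1 L.
Step 1 — Isobaric: P stays 323 kPa; V/T = const ⇒ T₂ = 1080 K, V₂ = 27.7 L.
W = PΔV = 323×(27.7−11.1) kPa·L = 5360 J.
ΔU = nCvΔT = 0.997×20.8×(1080−433) = 13400 J.
Q = ΔU + W = nCpΔT = 18800 J.
State after step 1: P = 323 kPa, V = 27.7 L, T = 1080 K.
Step 2 — Adiabatic: T₂/T₁ = (P₂/P₁)^((γ−1)/γ) ⇒ T₂ = 1080×(0.199)^0.286 = 681 K; V₂ = 87.8 L.
ΔU = nCvΔT = 0.997×20.8×(681−1080) = -8270 J.
Q = 0 for an adiabatic process, so W = −ΔU = 8270 J.
Net over both steps: W = 13600 J, Q = 18800 J, ΔU = 5140 J.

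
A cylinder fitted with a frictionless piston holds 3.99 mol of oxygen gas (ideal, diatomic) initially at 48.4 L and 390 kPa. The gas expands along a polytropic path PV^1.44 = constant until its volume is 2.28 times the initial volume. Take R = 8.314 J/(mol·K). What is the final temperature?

T₁ = P₁V₁/(nR) = 390×48.4/(3.99×8.314) = 569 K.
Polytropic n=1.44: T₂ = T₁(V₁/V₂)^(n−1) = 569×(0.439)^0.44 = 396 K; P₂ = P₁(V₁/V₂)^n = 119 kPa.

396 K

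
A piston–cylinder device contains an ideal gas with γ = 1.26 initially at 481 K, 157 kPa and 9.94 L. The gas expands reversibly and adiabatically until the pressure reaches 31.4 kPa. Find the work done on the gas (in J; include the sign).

-1700 J

n = P₁V₁/(RT₁) = 157×9.94/(8.314×481) = 0.390 mol.
Adiabatic: T₂/T₁ = (P₂/P₁)^((γ−1)/γ) ⇒ T₂ = 481×(0.200)^0.206 = 345 K; V₂ = 35.7 L.
ΔU = nCvΔT = 0.390×32.0×(345−481) = -1700 J.
Q = 0 for an adiabatic process, so W = −ΔU = 1700 J.
Work done on the gas = −W_by = -1700 J.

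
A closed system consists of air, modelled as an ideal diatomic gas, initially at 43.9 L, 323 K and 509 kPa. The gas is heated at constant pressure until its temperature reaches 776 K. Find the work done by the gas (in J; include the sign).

n = P₁V₁/(RT₁) = 509×43.9/(8.314×323) = 8.32 mol.
Isobaric: P stays 509 kPa; V/T = const ⇒ T₂ = 776 K, V₂ = 105 L.
W = PΔV = 509×(105−43.9) kPa·L = 31300 J.

31300 J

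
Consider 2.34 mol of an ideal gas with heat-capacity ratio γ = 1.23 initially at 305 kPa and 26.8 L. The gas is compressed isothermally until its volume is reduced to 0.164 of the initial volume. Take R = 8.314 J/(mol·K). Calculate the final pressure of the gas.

T₁ = P₁V₁/(nR) = 305×26.8/(2.34×8.314) = 420 K.
Isothermal: T stays 420 K; PV = const ⇒ V₂ = 4.40 L, P₂ = 1860 kPa.

1860 kPa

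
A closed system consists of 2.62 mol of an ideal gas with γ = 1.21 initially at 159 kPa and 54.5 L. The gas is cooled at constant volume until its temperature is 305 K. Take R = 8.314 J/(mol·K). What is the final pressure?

122 kPa

T₁ = P₁V₁/(nR) = 159×54.5/(2.62×8.314) = 398 K.
Isochoric: V stays 54.5 L; P/T = const ⇒ T₂ = 305 K, P₂ = 122 kPa.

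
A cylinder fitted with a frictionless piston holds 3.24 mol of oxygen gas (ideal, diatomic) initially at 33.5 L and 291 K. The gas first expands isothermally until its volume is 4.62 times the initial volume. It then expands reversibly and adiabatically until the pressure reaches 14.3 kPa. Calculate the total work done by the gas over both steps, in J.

17900 J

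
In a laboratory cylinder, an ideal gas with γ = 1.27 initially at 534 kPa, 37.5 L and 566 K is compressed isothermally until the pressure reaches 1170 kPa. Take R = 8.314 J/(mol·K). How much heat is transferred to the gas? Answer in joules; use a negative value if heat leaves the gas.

-15700 J

n = P₁V₁/(RT₁) = 534×37.5/(8.314×566) = 4.26 mol.
Isothermal: T stays 566 K; PV = const ⇒ V₂ = 17.1 L, P₂ = 1170 kPa.
ΔU = 0 (ideal gas, T constant).
W = nRT ln(V₂/V₁) = 4.26×8.314×566×ln(0.456) = -15700 J.
Q = ΔU + W = -15700 J.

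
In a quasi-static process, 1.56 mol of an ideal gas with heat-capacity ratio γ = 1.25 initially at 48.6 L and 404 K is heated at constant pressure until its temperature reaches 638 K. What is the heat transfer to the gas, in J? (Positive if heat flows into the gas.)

P₁ = nRT₁/V₁ = 1.56×8.314×404/48.6 = 108 kPa.
Isobaric: P stays 108 kPa; V/T = const ⇒ T₂ = 638 K, V₂ = 76.7 L.
W = PΔV = 108×(76.7−48.6) kPa·L = 3030 J.
ΔU = nCvΔT = 1.56×33.3×(638−404) = 12100 J.
Q = ΔU + W = nCpΔT = 15200 J.

15200 J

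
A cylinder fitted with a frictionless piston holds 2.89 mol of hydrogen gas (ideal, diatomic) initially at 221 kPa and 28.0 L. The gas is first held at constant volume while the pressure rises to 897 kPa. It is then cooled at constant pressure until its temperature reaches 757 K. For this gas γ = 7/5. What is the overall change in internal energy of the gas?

30000 J

T₁ = P₁V₁/(nR) = 221×28.0/(2.89×8.314) = 258 K.
Step 1 — Isochoric: V stays 28.0 L; P/T = const ⇒ T₂ = 1050 K, P₂ = 897 kPa.
W = 0 (no volume change).
ΔU = nCvΔT = 2.89×20.8×(1050−258) = 47300 J.
Q = ΔU = 47300 J.
State after step 1: P = 897 kPa, V = 28.0 L, T = 1050 K.
Step 2 — Isobaric: P stays 897 kPa; V/T = const ⇒ T₂ = 757 K, V₂ = 20.3 L.
W = PΔV = 897×(20.3−28.0) kPa·L = -6930 J.
ΔU = nCvΔT = 2.89×20.8×(757−1050) = -17300 J.
Q = ΔU + W = nCpΔT = -24200 J.
Net over both steps: W = -6930 J, Q = 23100 J, ΔU = 30000 J.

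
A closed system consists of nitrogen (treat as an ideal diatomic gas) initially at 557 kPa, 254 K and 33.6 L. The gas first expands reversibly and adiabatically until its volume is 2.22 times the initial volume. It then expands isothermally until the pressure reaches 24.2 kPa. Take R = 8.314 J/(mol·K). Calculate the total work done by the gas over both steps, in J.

40300 J

n = P₁V₁/(RT₁) = 557×33.6/(8.314×254) = 8.86 mol.
Step 1 — Adiabatic: TV^(γ−1) = const ⇒ T₂ = 254×(0.450)^0.400 = 185 K; PV^γ = const ⇒ P₂ = 182 kPa.
ΔU = nCvΔT = 8.86×20.8×(185−254) = -12800 J.
Q = 0 for an adiabatic process, so W = −ΔU = 12800 J.
State after step 1: P = 182 kPa, V = 74.6 L, T = 185 K.
Step 2 — Isothermal: T stays 185 K; PV = const ⇒ V₂ = 562 L, P₂ = 24.2 kPa.
ΔU = 0 (ideal gas, T constant).
W = nRT ln(V₂/V₁) = 8.86×8.314×185×ln(7.54) = 27500 J.
Q = ΔU + W = 27500 J.
Net over both steps: W = 40300 J, Q = 27500 J, ΔU = -12800 J.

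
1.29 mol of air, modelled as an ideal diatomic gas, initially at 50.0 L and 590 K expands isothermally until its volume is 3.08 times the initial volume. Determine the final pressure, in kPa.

P₁ = nRT₁/V₁ = 1.29×8.314×590/50.0 = 127 kPa.
Isothermal: T stays 590 K; PV = const ⇒ V₂ = 154 L, P₂ = 41.1 kPa.

41.1 kPa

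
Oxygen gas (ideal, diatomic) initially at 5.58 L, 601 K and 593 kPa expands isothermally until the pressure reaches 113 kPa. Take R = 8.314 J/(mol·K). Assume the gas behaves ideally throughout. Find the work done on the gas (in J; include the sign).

-5490 J

n = P₁V₁/(RT₁) = 593×5.58/(8.314×601) = 0.662 mol.
Isothermal: T stays 601 K; PV = const ⇒ V₂ = 29.3 L, P₂ = 113 kPa.
W = nRT ln(V₂/V₁) = 0.662×8.314×601×ln(5.25) = 5490 J.
Work done on the gas = −W_by = -5490 J.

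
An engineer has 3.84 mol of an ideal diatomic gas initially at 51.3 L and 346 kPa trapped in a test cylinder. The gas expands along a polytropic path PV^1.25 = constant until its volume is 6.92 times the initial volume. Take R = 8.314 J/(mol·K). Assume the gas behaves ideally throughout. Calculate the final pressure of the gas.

30.8 kPa

T₁ = P₁V₁/(nR) = 346×51.3/(3.84×8.314) = 556 K.
Polytropic n=1.25: T₂ = T₁(V₁/V₂)^(n−1) = 556×(0.145)^0.25 = 343 K; P₂ = P₁(V₁/V₂)^n = 30.8 kPa.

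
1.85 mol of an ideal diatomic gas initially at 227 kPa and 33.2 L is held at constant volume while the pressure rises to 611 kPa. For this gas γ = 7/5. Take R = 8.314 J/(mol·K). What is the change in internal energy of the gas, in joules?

31900 J

T₁ = P₁V₁/(nR) = 227×33.2/(1.85×8.314) = 490 K.
Isochoric: V stays 33.2 L; P/T = const ⇒ T₂ = 1320 K, P₂ = 611 kPa.
For an ideal gas ΔU = nCvΔT with Cv = (5/2)R = 20.8 J/(mol·K).
ΔU = 1.85×20.8×(1320−490) = 31900 J.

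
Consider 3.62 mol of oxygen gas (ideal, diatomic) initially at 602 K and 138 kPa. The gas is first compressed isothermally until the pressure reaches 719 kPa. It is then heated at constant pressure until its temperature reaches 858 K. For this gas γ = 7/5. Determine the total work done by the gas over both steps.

-22200 J

V₁ = nRT₁/P₁ = 3.62×8.314×602/138 = 131 L.
Step 1 — Isothermal: T stays 602 K; PV = const ⇒ V₂ = 25.2 L, P₂ = 719 kPa.
ΔU = 0 (ideal gas, T constant).
W = nRT ln(V₂/V₁) = 3.62×8.314×602×ln(0.192) = -29900 J.
Q = ΔU + W = -29900 J.
State after step 1: P = 719 kPa, V = 25.2 L, T = 602 K.
Step 2 — Isobaric: P stays 719 kPa; V/T = const ⇒ T₂ = 858 K, V₂ = 35.9 L.
W = PΔV = 719×(35.9−25.2) kPa·L = 7700 J.
ΔU = nCvΔT = 3.62×20.8×(858−602) = 19300 J.
Q = ΔU + W = nCpΔT = 27000 J.
Net over both steps: W = -22200 J, Q = -2940 J, ΔU = 19300 J.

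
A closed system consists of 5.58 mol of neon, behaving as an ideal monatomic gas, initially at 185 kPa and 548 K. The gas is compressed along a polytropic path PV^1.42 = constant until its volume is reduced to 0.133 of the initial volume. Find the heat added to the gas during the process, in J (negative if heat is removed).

V₁ = nRT₁/P₁ = 5.58×8.314×548/185 = 137 L.
Polytropic n=1.42: T₂ = T₁(V₁/V₂)^(n−1) = 548×(7.52)^0.42 = 1280 K; P₂ = P₁(V₁/V₂)^n = 3250 kPa.
W = (P₁V₁−P₂V₂)/(n−1) = (185×137−3250×18.3)/0.42 = -80700 J.
ΔU = nCvΔT = 5.58×12.5×(1280−548) = 50800 J.
Q = ΔU + W = -29900 J.

-29900 J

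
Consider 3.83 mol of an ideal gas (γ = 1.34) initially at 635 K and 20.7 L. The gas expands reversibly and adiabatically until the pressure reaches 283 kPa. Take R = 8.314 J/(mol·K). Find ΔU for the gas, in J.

-16000 J

P₁ = nRT₁/V₁ = 3.83×8.314×635/20.7 = 977 kPa.
Adiabatic: T₂/T₁ = (P₂/P₁)^((γ−1)/γ) ⇒ T₂ = 635×(0.290)^0.254 = 464 K; V₂ = 52.2 L.
For an ideal gas ΔU = nCvΔT with Cv = R/(γ−1) = 24.5 J/(mol·K).
ΔU = 3.83×24.5×(464−635) = -16000 J.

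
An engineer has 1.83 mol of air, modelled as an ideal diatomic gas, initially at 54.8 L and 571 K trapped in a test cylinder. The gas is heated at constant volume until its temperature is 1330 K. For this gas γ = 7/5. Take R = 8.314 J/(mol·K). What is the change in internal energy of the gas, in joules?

28900 J

P₁ = nRT₁/V₁ = 1.83×8.314×571/54.8 = 159 kPa.
Isochoric: V stays 54.8 L; P/T = const ⇒ T₂ = 1330 K, P₂ = 369 kPa.
For an ideal gas ΔU = nCvΔT with Cv = (5/2)R = 20.8 J/(mol·K).
ΔU = 1.83×20.8×(1330−571) = 28900 J.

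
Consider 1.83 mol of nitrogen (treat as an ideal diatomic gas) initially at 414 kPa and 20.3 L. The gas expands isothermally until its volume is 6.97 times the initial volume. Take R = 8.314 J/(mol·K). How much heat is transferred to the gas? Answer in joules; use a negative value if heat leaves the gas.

T₁ = P₁V₁/(nR) = 414×20.3/(1.83×8.314) = 552 K.
Isothermal: T stays 552 K; PV = const ⇒ V₂ = 141 L, P₂ = 59.4 kPa.
ΔU = 0 (ideal gas, T constant).
W = nRT ln(V₂/V₁) = 1.83×8.314×552×ln(6.97) = 16300 J.
Q = ΔU + W = 16300 J.

16300 J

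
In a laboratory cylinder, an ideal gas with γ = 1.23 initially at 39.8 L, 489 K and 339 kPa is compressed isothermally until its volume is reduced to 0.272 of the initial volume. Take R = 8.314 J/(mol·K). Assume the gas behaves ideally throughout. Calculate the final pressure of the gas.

1250 kPa

Isothermal: T stays 489 K; PV = const ⇒ V₂ = 10.8 L, P₂ = 1250 kPa.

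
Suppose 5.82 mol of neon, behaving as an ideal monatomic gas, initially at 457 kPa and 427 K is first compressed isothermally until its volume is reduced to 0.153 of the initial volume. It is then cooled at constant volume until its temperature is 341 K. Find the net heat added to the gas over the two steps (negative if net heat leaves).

-45000 J

V₁ = nRT₁/P₁ = 5.82×8.314×427/457 = 45.2 L.
Step 1 — Isothermal: T stays 427 K; PV = const ⇒ V₂ = 6.92 L, P₂ = 2990 kPa.
ΔU = 0 (ideal gas, T constant).
W = nRT ln(V₂/V₁) = 5.82×8.314×427×ln(0.153) = -38800 J.
Q = ΔU + W = -38800 J.
State after step 1: P = 2990 kPa, V = 6.92 L, T = 427 K.
Step 2 — Isochoric: V stays 6.92 L; P/T = const ⇒ T₂ = 341 K, P₂ = 2390 kPa.
W = 0 (no volume change).
ΔU = nCvΔT = 5.82×12.5×(341−427) = -6240 J.
Q = ΔU = -6240 J.
Net over both steps: W = -38800 J, Q = -45000 J, ΔU = -6240 J.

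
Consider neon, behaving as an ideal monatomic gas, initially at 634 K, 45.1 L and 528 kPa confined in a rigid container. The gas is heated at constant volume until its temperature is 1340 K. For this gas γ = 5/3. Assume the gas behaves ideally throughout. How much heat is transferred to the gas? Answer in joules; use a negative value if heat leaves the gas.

39800 J

n = P₁V₁/(RT₁) = 528×45.1/(8.314×634) = 4.52 mol.
Isochoric: V stays 45.1 L; P/T = const ⇒ T₂ = 1340 K, P₂ = 1120 kPa.
W = 0 (no volume change).
ΔU = nCvΔT = 4.52×12.5×(1340−634) = 39800 J.
Q = ΔU = 39800 J.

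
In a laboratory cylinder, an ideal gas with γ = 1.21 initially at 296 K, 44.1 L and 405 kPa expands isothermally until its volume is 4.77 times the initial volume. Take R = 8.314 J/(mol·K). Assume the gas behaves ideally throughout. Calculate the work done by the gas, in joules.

n = P₁V₁/(RT₁) = 405×44.1/(8.314×296) = 7.26 mol.
Isothermal: T stays 296 K; PV = const ⇒ V₂ = 210 L, P₂ = 84.9 kPa.
W = nRT ln(V₂/V₁) = 7.26×8.314×296×ln(4.77) = 27900 J.

27900 J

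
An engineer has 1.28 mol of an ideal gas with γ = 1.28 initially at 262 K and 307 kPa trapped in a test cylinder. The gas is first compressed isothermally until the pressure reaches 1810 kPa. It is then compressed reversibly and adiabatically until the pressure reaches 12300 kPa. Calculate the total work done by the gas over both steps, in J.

V₁ = nRT₁/P₁ = 1.28×8.314×262/307 = 9.08 L.
Step 1 — Isothermal: T stays 262 K; PV = const ⇒ V₂ = 1.54 L, P₂ = 1810 kPa.
ΔU = 0 (ideal gas, T constant).
W = nRT ln(V₂/V₁) = 1.28×8.314×262×ln(0.170) = -4950 J.
Q = ΔU + W = -4950 J.
State after step 1: P = 1810 kPa, V = 1.54 L, T = 262 K.
Step 2 — Adiabatic: T₂/T₁ = (P₂/P₁)^((γ−1)/γ) ⇒ T₂ = 262×(6.80)^0.219 = 398 K; V₂ = 0.345 L.
ΔU = nCvΔT = 1.28×29.7×(398−262) = 5190 J.
Q = 0 for an adiabatic process, so W = −ΔU = -5190 J.
Net over both steps: W = -10100 J, Q = -4950 J, ΔU = 5190 J.

-10100 J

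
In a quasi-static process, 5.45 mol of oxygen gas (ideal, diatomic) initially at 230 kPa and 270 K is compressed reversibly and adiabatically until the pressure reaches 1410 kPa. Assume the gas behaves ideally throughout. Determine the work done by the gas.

V₁ = nRT₁/P₁ = 5.45×8.314×270/230 = 53.2 L.
Adiabatic: T₂/T₁ = (P₂/P₁)^((γ−1)/γ) ⇒ T₂ = 270×(6.13)^0.286 = 453 K; V₂ = 14.6 L.
ΔU = nCvΔT = 5.45×20.8×(453−270) = 20800 J.
Q = 0 for an adiabatic process, so W = −ΔU = -20800 J.

-20800 J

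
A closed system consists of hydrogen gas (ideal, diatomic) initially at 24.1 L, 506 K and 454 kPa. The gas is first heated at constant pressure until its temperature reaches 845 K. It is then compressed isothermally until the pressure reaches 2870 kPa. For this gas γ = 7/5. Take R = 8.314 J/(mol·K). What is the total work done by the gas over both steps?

n = P₁V₁/(RT₁) = 454×24.1/(8.314×506) = 2.60 mol.
Step 1 — Isobaric: P stays 454 kPa; V/T = const ⇒ T₂ = 845 K, V₂ = 40.2 L.
W = PΔV = 454×(40.2−24.1) kPa·L = 7330 J.
ΔU = nCvΔT = 2.60×20.8×(845−506) = 18300 J.
Q = ΔU + W = nCpΔT = 25700 J.
State after step 1: P = 454 kPa, V = 40.2 L, T = 845 K.
Step 2 — Isothermal: T stays 845 K; PV = const ⇒ V₂ = 6.37 L, P₂ = 2870 kPa.
ΔU = 0 (ideal gas, T constant).
W = nRT ln(V₂/V₁) = 2.60×8.314×845×ln(0.158) = -33700 J.
Q = ΔU + W = -33700 J.
Net over both steps: W = -26400 J, Q = -8040 J, ΔU = 18300 J.

-26400 J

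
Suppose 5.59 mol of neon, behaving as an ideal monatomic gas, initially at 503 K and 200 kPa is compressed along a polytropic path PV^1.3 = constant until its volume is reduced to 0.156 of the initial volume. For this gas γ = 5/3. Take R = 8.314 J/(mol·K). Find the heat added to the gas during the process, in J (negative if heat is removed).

V₁ = nRT₁/P₁ = 5.59×8.314×503/200 = 117 L.
Polytropic n=1.3: T₂ = T₁(V₁/V₂)^(n−1) = 503×(6.41)^0.30 = 878 K; P₂ = P₁(V₁/V₂)^n = 2240 kPa.
W = (P₁V₁−P₂V₂)/(n−1) = (200×117−2240×18.2)/0.30 = -58100 J.
ΔU = nCvΔT = 5.59×12.5×(878−503) = 26200 J.
Q = ΔU + W = -32000 J.

-32000 J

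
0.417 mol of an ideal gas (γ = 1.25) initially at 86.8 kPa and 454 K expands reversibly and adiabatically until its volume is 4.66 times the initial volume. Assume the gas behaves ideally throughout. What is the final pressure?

V₁ = nRT₁/P₁ = 0.417×8.314×454/86.8 = 18.1 L.
Adiabatic: TV^(γ−1) = const ⇒ T₂ = 454×(0.215)^0.250 = 309 K; PV^γ = const ⇒ P₂ = 12.7 kPa.

12.7 kPa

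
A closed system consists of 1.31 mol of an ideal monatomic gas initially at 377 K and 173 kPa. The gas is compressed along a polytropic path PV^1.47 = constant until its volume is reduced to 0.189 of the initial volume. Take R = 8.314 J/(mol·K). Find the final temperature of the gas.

V₁ = nRT₁/P₁ = 1.31×8.314×377/173 = 23.7 L.
Polytropic n=1.47: T₂ = T₁(V₁/V₂)^(n−1) = 377×(5.29)^0.47 = 825 K; P₂ = P₁(V₁/V₂)^n = 2000 kPa.

825 K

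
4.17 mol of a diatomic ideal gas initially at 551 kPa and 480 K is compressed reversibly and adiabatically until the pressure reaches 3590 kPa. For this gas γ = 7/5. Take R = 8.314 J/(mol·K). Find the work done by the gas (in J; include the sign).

V₁ = nRT₁/P₁ = 4.17×8.314×480/551 = 30.2 L.
Adiabatic: T₂/T₁ = (P₂/P₁)^((γ−1)/γ) ⇒ T₂ = 480×(6.52)^0.286 = 820 K; V₂ = 7.92 L.
ΔU = nCvΔT = 4.17×20.8×(820−480) = 29500 J.
Q = 0 for an adiabatic process, so W = −ΔU = -29500 J.

-29500 J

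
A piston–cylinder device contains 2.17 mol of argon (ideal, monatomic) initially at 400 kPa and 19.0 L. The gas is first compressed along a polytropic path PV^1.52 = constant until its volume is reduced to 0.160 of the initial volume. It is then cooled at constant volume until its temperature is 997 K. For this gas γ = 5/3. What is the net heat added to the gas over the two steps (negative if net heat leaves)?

T₁ = P₁V₁/(nR) = 400×19.0/(2.17×8.314) = 421 K.
Step 1 — Polytropic n=1.52: T₂ = T₁(V₁/V₂)^(n−1) = 421×(6.25)^0.52 = 1090 K; P₂ = P₁(V₁/V₂)^n = 6480 kPa.
W = (P₁V₁−P₂V₂)/(n−1) = (400×19.0−6480×3.04)/0.52 = -23300 J.
ΔU = nCvΔT = 2.17×12.5×(1090−421) = 18200 J.
Q = ΔU + W = -5120 J.
State after step 1: P = 6480 kPa, V = 3.04 L, T = 1090 K.
Step 2 — Isochoric: V stays 3.04 L; P/T = const ⇒ T₂ = 997 K, P₂ = 5920 kPa.
W = 0 (no volume change).
ΔU = nCvΔT = 2.17×12.5×(997−1090) = -2580 J.
Q = ΔU = -2580 J.
Net over both steps: W = -23300 J, Q = -7710 J, ΔU = 15600 J.

-7710 J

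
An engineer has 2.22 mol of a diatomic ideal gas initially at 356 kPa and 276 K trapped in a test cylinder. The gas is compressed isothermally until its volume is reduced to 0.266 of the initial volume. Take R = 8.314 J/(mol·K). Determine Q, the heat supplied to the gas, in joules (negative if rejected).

-6750 J

V₁ = nRT₁/P₁ = 2.22×8.314×276/356 = 14.3 L.
Isothermal: T stays 276 K; PV = const ⇒ V₂ = 3.81 L, P₂ = 1340 kPa.
ΔU = 0 (ideal gas, T constant).
W = nRT ln(V₂/V₁) = 2.22×8.314×276×ln(0.266) = -6750 J.
Q = ΔU + W = -6750 J.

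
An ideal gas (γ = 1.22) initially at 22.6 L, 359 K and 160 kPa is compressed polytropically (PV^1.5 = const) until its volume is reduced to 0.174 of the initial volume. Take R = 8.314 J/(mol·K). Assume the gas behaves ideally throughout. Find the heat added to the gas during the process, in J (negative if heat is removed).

n = P₁V₁/(RT₁) = 160×22.6/(8.314×359) = 1.21 mol.
Polytropic n=1.5: T₂ = T₁(V₁/V₂)^(n−1) = 359×(5.75)^0.50 = 861 K; P₂ = P₁(V₁/V₂)^n = 2200 kPa.
W = (P₁V₁−P₂V₂)/(n−1) = (160×22.6−2200×3.93)/0.50 = -10100 J.
ΔU = nCvΔT = 1.21×37.8×(861−359) = 23000 J.
Q = ΔU + W = 12900 J.

12900 J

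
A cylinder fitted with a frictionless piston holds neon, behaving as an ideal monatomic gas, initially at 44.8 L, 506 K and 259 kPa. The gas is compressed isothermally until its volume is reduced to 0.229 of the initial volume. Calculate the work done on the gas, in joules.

n = P₁V₁/(RT₁) = 259×44.8/(8.314×506) = 2.76 mol.
Isothermal: T stays 506 K; PV = const ⇒ V₂ = 10.3 L, P₂ = 1130 kPa.
W = nRT ln(V₂/V₁) = 2.76×8.314×506×ln(0.229) = -17100 J.
Work done on the gas = −W_by = 17100 J.

17100 J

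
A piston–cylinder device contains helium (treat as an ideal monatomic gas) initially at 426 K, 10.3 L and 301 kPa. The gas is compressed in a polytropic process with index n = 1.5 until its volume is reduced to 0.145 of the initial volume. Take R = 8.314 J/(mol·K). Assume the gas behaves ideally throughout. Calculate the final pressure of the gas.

5450 kPa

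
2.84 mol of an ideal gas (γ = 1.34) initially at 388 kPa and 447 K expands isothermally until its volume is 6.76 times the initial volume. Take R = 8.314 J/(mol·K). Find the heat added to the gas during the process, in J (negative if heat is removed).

20200 J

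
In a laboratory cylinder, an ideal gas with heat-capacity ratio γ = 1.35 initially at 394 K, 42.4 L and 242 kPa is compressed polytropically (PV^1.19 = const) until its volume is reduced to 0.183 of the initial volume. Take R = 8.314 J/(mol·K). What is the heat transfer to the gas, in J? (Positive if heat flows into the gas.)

n = P₁V₁/(RT₁) = 242×42.4/(8.314×394) = 3.13 mol.
Polytropic n=1.19: T₂ = T₁(V₁/V₂)^(n−1) = 394×(5.46)^0.19 = 544 K; P₂ = P₁(V₁/V₂)^n = 1830 kPa.
W = (P₁V₁−P₂V₂)/(n−1) = (242×42.4−1830×7.76)/0.19 = -20600 J.
ΔU = nCvΔT = 3.13×23.8×(544−394) = 11200 J.
Q = ΔU + W = -9400 J.

-9400 J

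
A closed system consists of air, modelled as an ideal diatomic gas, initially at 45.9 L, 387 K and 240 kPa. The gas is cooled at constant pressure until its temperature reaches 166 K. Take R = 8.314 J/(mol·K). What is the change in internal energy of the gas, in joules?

-15700 J

n = P₁V₁/(RT₁) = 240×45.9/(8.314×387) = 3.42 mol.
Isobaric: P stays 240 kPa; V/T = const ⇒ T₂ = 166 K, V₂ = 19.7 L.
For an ideal gas ΔU = nCvΔT with Cv = (5/2)R = 20.8 J/(mol·K).
ΔU = 3.42×20.8×(166−387) = -15700 J.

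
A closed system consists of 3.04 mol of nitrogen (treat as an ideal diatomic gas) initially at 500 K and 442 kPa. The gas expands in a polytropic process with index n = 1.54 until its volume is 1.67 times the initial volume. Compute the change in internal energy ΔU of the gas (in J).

-7640 J

V₁ = nRT₁/P₁ = 3.04×8.314×500/442 = 28.6 L.
Polytropic n=1.54: T₂ = T₁(V₁/V₂)^(n−1) = 500×(0.599)^0.54 = 379 K; P₂ = P₁(V₁/V₂)^n = 201 kPa.
For an ideal gas ΔU = nCvΔT with Cv = (5/2)R = 20.8 J/(mol·K).
ΔU = 3.04×20.8×(379−500) = -7640 J.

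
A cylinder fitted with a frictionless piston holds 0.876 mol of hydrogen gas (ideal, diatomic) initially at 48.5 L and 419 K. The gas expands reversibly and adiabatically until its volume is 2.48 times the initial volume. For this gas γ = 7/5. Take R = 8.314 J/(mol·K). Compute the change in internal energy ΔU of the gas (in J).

-2320 J

P₁ = nRT₁/V₁ = 0.876×8.314×419/48.5 = 62.9 kPa.
Adiabatic: TV^(γ−1) = const ⇒ T₂ = 419×(0.403)^0.400 = 291 K; PV^γ = const ⇒ P₂ = 17.6 kPa.
For an ideal gas ΔU = nCvΔT with Cv = (5/2)R = 20.8 J/(mol·K).
ΔU = 0.876×20.8×(291−419) = -2320 J.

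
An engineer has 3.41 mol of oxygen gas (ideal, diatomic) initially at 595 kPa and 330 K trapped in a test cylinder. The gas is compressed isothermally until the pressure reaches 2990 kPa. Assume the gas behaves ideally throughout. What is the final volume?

V₁ = nRT₁/P₁ = 3.41×8.314×330/595 = 15.7 L.
Isothermal: T stays 330 K; PV = const ⇒ V₂ = 3.13 L, P₂ = 2990 kPa.

3.13 L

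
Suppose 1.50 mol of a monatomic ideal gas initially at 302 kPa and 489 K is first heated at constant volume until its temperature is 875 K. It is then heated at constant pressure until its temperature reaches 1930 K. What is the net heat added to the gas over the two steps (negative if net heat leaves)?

40100 J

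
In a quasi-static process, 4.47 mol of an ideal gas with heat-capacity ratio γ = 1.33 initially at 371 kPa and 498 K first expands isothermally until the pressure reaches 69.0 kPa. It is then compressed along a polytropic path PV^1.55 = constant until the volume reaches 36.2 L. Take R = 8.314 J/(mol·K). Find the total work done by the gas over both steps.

-36500 J

V₁ = nRT₁/P₁ = 4.47×8.314×498/371 = 49.9 L.
Step 1 — Isothermal: T stays 498 K; PV = const ⇒ V₂ = 268 L, P₂ = 69.0 kPa.
ΔU = 0 (ideal gas, T constant).
W = nRT ln(V₂/V₁) = 4.47×8.314×498×ln(5.38) = 31100 J.
Q = ΔU + W = 31100 J.
State after step 1: P = 69.0 kPa, V = 268 L, T = 498 K.
Step 2 — Polytropic n=1.55: T₂ = T₁(V₁/V₂)^(n−1) = 498×(7.41)^0.55 = 1500 K; P₂ = P₁(V₁/V₂)^n = 1540 kPa.
W = (P₁V₁−P₂V₂)/(n−1) = (69.0×268−1540×36.2)/0.55 = -67600 J.
ΔU = nCvΔT = 4.47×25.2×(1500−498) = 113000 J.
Q = ΔU + W = 45100 J.
Net over both steps: W = -36500 J, Q = 76200 J, ΔU = 113000 J.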